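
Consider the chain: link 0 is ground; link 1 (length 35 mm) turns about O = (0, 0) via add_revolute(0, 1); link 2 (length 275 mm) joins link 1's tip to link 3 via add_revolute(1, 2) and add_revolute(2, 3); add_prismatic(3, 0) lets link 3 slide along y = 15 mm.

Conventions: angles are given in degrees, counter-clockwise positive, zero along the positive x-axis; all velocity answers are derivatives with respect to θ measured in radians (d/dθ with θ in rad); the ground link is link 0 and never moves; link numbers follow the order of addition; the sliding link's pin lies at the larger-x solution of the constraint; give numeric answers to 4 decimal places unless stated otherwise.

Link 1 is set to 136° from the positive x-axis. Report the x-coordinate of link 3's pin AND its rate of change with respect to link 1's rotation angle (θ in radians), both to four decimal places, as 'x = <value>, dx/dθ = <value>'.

geometry: r = 35 mm, L = 275 mm, e = 15 mm
crank pin P = (r cos θ, r sin θ) = (-25.176893, 24.313043)
h = r sin θ − e = 24.313043 − 15 = 9.313043
x = r cos θ + √(L² − h²) = -25.176893 + 274.842259 = 249.665366
dx/dθ = −r sin θ − h·r cos θ/√(L² − h²) (θ in radians; h = 9.313043) = -23.459923

x = 249.6654, dx/dθ = -23.4599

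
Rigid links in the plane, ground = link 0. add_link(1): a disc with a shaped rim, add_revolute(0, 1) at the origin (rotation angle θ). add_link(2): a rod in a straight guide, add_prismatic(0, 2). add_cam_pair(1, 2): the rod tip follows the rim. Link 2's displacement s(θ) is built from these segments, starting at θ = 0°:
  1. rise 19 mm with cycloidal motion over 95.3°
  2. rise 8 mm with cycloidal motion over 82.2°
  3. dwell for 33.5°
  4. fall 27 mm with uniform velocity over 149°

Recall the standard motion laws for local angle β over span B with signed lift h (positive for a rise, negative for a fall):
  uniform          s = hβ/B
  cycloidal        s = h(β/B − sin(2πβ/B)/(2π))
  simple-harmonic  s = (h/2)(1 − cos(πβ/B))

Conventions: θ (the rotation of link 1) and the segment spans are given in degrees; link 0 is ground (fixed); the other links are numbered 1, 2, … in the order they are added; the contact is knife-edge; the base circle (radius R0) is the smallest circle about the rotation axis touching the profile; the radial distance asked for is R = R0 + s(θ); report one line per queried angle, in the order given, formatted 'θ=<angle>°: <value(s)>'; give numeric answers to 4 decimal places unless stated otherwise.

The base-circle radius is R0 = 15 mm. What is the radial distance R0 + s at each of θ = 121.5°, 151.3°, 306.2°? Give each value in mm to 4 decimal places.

segment 1 (0° to 95.3°, cycloidal, h = 19) is passed completely: s = 0.0000 + (19) = 19.0000
θ = 121.5° falls in segment 2 (95.3° to 177.5°, cycloidal, h = 8): β = 121.5 − 95.3 = 26.2°, B = 82.2°; Δs = 8·(0.3187 − sin(2π·0.3187)/(2π)) = 1.3935; s = 19.0000 + 1.3935 = 20.3935
θ = 151.3° falls in segment 2 (95.3° to 177.5°, cycloidal, h = 8): β = 151.3 − 95.3 = 56°, B = 82.2°; Δs = 8·(0.6813 − sin(2π·0.6813)/(2π)) = 6.6065; s = 19.0000 + 6.6065 = 25.6065
segment 2 (95.3° to 177.5°, cycloidal, h = 8) is passed completely: s = 19.0000 + (8) = 27.0000
segment 3 (177.5° to 211°, dwell): s unchanged at 27.0000
θ = 306.2° falls in segment 4 (211° to 360°, uniform, h = -27): β = 306.2 − 211 = 95.2°, B = 149°; Δs = -27·95.2/149 = -17.2510; s = 27.0000 − 17.2510 = 9.7490
θ=121.5°: R = R0 + s = 15 + 20.3935 = 35.3935
θ=151.3°: R = R0 + s = 15 + 25.6065 = 40.6065
θ=306.2°: R = R0 + s = 15 + 9.7490 = 24.7490

θ=121.5°: 35.3935
θ=151.3°: 40.6065
θ=306.2°: 24.7490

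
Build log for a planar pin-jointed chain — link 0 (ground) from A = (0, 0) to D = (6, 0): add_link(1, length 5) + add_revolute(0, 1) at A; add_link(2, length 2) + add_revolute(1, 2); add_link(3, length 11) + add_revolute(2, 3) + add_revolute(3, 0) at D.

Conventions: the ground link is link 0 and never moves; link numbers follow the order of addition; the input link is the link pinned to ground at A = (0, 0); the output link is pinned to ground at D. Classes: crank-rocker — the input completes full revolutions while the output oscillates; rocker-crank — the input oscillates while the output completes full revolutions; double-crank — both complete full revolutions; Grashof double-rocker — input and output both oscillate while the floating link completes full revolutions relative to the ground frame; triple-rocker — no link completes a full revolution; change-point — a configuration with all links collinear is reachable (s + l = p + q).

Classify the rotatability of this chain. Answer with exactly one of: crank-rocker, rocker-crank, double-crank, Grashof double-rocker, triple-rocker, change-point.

lengths: ground=6, input=5, coupler=2, output=11
sorted: s=2 (shortest), l=11 (longest), p+q=11
s + l = 13 vs p + q = 11
s + l > p + q → non-Grashof → no link fully rotates → triple-rocker

triple-rocker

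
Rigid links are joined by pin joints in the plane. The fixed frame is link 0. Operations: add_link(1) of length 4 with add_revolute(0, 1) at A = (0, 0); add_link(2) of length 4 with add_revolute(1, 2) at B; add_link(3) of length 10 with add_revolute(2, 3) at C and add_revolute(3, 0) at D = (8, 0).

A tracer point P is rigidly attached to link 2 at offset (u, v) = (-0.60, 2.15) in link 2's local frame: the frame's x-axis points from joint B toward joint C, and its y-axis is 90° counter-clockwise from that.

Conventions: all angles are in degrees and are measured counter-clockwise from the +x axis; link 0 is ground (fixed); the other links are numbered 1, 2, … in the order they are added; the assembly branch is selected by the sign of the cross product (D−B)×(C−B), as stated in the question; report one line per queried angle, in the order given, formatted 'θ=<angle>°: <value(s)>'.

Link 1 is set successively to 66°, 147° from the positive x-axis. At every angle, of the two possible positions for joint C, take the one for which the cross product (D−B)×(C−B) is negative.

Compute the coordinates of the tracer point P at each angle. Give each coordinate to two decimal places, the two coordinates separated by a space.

A=(0,0), D=(8.00,0)
θ=66°: B = A + 4.00·(cos66°, sin66°) = (1.6269, 3.6542)
θ=66°: |BD| = 7.3463
θ=66°: circle(B,4.00) ∩ circle(D,10.00): a=-2.0440, h=3.4384
θ=66°:   candidates: C₊=(1.5641,7.6537) cross=25.259; C₋=(-1.8565,1.6881) cross=-25.259
θ=66°:   branch - wants cross < 0 → take C=(-1.8565,1.6881) (cross=-25.259)
θ=66°: ex = (C−B)/|BC| = (-0.8709,-0.4915); ey = (0.4915,-0.8709)
θ=66°: P = B + -0.60·ex + 2.15·ey = (3.2063,2.0768)
θ=147°: B = A + 4.00·(cos147°, sin147°) = (-3.3547, 2.1786)
θ=147°: |BD| = 11.5618
θ=147°: circle(B,4.00) ∩ circle(D,10.00): a=2.1482, h=3.3742
θ=147°:   candidates: C₊=(-0.6091,5.0875) cross=39.012; C₋=(-1.8807,-1.5400) cross=-39.012
θ=147°:   branch - wants cross < 0 → take C=(-1.8807,-1.5400) (cross=-39.012)
θ=147°: ex = (C−B)/|BC| = (0.3685,-0.9296); ey = (0.9296,0.3685)
θ=147°: P = B + -0.60·ex + 2.15·ey = (-1.5771,3.5286)

θ=66°: 3.21 2.08
θ=147°: -1.58 3.53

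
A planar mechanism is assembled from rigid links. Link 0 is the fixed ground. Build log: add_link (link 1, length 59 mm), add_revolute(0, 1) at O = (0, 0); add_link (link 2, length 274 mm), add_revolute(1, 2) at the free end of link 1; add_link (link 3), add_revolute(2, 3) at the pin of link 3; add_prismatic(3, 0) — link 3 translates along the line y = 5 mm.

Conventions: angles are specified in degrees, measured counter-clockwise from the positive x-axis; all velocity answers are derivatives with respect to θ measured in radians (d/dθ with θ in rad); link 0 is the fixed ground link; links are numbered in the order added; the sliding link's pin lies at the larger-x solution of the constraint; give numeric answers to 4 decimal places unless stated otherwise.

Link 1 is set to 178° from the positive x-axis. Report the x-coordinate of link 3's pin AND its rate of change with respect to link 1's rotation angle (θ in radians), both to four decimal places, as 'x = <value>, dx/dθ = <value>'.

geometry: r = 59 mm, L = 274 mm, e = 5 mm
crank pin P = (r cos θ, r sin θ) = (-58.964059, 2.059070)
h = r sin θ − e = 2.059070 − 5 = -2.940930
x = r cos θ + √(L² − h²) = -58.964059 + 273.984217 = 215.020158
dx/dθ = −r sin θ − h·r cos θ/√(L² − h²) (θ in radians; h = -2.940930) = -2.691987

x = 215.0202, dx/dθ = -2.6920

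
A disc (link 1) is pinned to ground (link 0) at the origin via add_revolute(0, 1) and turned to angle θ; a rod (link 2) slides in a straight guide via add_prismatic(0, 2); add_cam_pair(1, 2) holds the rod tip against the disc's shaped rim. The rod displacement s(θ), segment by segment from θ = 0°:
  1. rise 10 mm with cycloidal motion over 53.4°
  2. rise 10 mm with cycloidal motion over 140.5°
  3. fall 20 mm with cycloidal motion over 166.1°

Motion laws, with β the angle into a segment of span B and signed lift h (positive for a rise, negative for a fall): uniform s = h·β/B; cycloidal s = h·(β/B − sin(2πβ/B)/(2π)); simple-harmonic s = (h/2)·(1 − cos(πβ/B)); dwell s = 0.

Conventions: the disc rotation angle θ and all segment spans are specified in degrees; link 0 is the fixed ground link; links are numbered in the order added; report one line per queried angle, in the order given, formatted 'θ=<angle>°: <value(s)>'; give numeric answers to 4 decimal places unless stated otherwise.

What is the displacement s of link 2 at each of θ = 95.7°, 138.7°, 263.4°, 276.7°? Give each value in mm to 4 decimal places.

segment 1 (0° to 53.4°, cycloidal, h = 10) is passed completely: s = 0.0000 + (10) = 10.0000
θ = 95.7° falls in segment 2 (53.4° to 193.9°, cycloidal, h = 10): β = 95.7 − 53.4 = 42.3°, B = 140.5°; Δs = 10·(0.3011 − sin(2π·0.3011)/(2π)) = 1.5004; s = 10.0000 + 1.5004 = 11.5004
θ = 138.7° falls in segment 2 (53.4° to 193.9°, cycloidal, h = 10): β = 138.7 − 53.4 = 85.3°, B = 140.5°; Δs = 10·(0.6071 − sin(2π·0.6071)/(2π)) = 7.0633; s = 10.0000 + 7.0633 = 17.0633
segment 2 (53.4° to 193.9°, cycloidal, h = 10) is passed completely: s = 10.0000 + (10) = 20.0000
θ = 263.4° falls in segment 3 (193.9° to 360°, cycloidal, h = -20): β = 263.4 − 193.9 = 69.5°, B = 166.1°; Δs = -20·(0.4184 − sin(2π·0.4184)/(2π)) = -6.8074; s = 20.0000 − 6.8074 = 13.1926
θ = 276.7° falls in segment 3 (193.9° to 360°, cycloidal, h = -20): β = 276.7 − 193.9 = 82.8°, B = 166.1°; Δs = -20·(0.4985 − sin(2π·0.4985)/(2π)) = -9.9398; s = 20.0000 − 9.9398 = 10.0602

θ=95.7°: 11.5004
θ=138.7°: 17.0633
θ=263.4°: 13.1926
θ=276.7°: 10.0602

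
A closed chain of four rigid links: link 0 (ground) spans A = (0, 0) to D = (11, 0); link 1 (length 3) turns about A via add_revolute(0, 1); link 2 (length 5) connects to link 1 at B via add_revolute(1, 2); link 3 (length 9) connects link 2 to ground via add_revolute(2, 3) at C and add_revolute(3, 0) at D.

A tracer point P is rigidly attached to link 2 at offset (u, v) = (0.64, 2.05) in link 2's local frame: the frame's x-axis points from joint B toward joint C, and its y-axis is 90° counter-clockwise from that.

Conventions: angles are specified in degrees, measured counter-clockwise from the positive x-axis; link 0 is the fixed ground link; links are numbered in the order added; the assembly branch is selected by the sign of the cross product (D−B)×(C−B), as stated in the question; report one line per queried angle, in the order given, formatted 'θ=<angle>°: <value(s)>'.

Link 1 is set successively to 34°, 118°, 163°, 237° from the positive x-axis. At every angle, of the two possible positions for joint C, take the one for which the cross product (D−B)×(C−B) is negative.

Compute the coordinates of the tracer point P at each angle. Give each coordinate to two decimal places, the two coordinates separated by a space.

A=(0,0), D=(11.00,0)
θ=34°: B = A + 3.00·(cos34°, sin34°) = (2.4871, 1.6776)
θ=34°: |BD| = 8.6766
θ=34°: circle(B,5.00) ∩ circle(D,9.00): a=1.1112, h=4.8750
θ=34°:   candidates: C₊=(4.5199,6.2457) cross=42.298; C₋=(2.6348,-3.3202) cross=-42.298
θ=34°:   branch - wants cross < 0 → take C=(2.6348,-3.3202) (cross=-42.298)
θ=34°: ex = (C−B)/|BC| = (0.0295,-0.9996); ey = (0.9996,0.0295)
θ=34°: P = B + 0.64·ex + 2.05·ey = (4.5551,1.0984)
θ=118°: B = A + 3.00·(cos118°, sin118°) = (-1.4084, 2.6488)
θ=118°: |BD| = 12.6880
θ=118°: circle(B,5.00) ∩ circle(D,9.00): a=4.1372, h=2.8078
θ=118°:   candidates: C₊=(3.2238,4.5311) cross=35.625; C₋=(2.0514,-0.9608) cross=-35.625
θ=118°:   branch - wants cross < 0 → take C=(2.0514,-0.9608) (cross=-35.625)
θ=118°: ex = (C−B)/|BC| = (0.6920,-0.7219); ey = (0.7219,0.6920)
θ=118°: P = B + 0.64·ex + 2.05·ey = (0.5144,3.6053)
θ=163°: B = A + 3.00·(cos163°, sin163°) = (-2.8689, 0.8771)
θ=163°: |BD| = 13.8966
θ=163°: circle(B,5.00) ∩ circle(D,9.00): a=4.9334, h=0.8132
θ=163°:   candidates: C₊=(2.1060,1.3773) cross=11.300; C₋=(2.0034,-0.2458) cross=-11.300
θ=163°:   branch - wants cross < 0 → take C=(2.0034,-0.2458) (cross=-11.300)
θ=163°: ex = (C−B)/|BC| = (0.9745,-0.2246); ey = (0.2246,0.9745)
θ=163°: P = B + 0.64·ex + 2.05·ey = (-1.7849,2.7310)
θ=237°: B = A + 3.00·(cos237°, sin237°) = (-1.6339, -2.5160)
θ=237°: |BD| = 12.8820
θ=237°: circle(B,5.00) ∩ circle(D,9.00): a=4.2674, h=2.6056
θ=237°:   candidates: C₊=(2.0424,0.8729) cross=33.565; C₋=(3.0602,-4.2379) cross=-33.565
θ=237°:   branch - wants cross < 0 → take C=(3.0602,-4.2379) (cross=-33.565)
θ=237°: ex = (C−B)/|BC| = (0.9388,-0.3444); ey = (0.3444,0.9388)
θ=237°: P = B + 0.64·ex + 2.05·ey = (-0.3271,-0.8118)

θ=34°: 4.56 1.10
θ=118°: 0.51 3.61
θ=163°: -1.78 2.73
θ=237°: -0.33 -0.81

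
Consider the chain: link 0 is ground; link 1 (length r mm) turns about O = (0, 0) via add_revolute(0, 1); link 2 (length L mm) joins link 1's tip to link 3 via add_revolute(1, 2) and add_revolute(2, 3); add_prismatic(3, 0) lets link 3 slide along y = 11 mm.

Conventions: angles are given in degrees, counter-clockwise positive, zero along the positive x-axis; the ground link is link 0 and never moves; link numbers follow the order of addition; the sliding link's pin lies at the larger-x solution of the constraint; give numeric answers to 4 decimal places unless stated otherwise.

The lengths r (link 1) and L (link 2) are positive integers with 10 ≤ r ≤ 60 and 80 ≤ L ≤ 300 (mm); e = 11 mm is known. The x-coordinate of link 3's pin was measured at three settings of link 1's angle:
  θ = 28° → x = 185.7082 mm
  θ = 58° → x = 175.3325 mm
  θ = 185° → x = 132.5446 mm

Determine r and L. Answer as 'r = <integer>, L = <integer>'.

constraint per measurement: (x − r cos θ)² + (r sin θ − e)² = L²
subtracting the θ₁ and θ₂ equations cancels the r² and L² terms:
r = (x₁² − x₂²) / (2[(x₁cos θ₁ + e sin θ₁) − (x₂cos θ₂ + e sin θ₂)]) = 27.9998 → r = 28
L² = (x₁ − r cos θ₁)² + (r sin θ₁ − e)² = 25920.9870 → L = 161.0000 → L = 161
check at θ₃=185°: x = 132.5446 (printed 132.5446) ✓

r = 28, L = 161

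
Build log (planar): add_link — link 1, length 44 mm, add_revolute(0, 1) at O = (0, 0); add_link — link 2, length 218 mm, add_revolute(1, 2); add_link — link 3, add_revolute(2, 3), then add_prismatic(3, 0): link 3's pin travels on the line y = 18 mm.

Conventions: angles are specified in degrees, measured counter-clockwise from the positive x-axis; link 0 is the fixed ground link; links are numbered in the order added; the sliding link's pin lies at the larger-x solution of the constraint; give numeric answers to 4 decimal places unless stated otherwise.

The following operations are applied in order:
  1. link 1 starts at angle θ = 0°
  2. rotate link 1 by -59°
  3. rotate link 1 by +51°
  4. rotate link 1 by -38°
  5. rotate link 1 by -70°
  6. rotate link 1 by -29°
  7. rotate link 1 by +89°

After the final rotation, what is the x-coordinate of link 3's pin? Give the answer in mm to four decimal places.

geometry: r = 44 mm, L = 218 mm, e = 18 mm; θ starts at 0°
rotate link 1 by -59°: θ ← 0° -59° = -59°
rotate link 1 by +51°: θ ← -59° +51° = -8°
rotate link 1 by -38°: θ ← -8° -38° = -46°
rotate link 1 by -70°: θ ← -46° -70° = -116°
rotate link 1 by -29°: θ ← -116° -29° = -145°
rotate link 1 by +89°: θ ← -145° +89° = -56°
crank pin P = (r cos θ, r sin θ) = (24.604488, -36.477653)
h = r sin θ − e = -36.477653 − 18 = -54.477653
x = r cos θ + √(L² − h²) = 24.604488 + 211.083361 = 235.687849

235.6878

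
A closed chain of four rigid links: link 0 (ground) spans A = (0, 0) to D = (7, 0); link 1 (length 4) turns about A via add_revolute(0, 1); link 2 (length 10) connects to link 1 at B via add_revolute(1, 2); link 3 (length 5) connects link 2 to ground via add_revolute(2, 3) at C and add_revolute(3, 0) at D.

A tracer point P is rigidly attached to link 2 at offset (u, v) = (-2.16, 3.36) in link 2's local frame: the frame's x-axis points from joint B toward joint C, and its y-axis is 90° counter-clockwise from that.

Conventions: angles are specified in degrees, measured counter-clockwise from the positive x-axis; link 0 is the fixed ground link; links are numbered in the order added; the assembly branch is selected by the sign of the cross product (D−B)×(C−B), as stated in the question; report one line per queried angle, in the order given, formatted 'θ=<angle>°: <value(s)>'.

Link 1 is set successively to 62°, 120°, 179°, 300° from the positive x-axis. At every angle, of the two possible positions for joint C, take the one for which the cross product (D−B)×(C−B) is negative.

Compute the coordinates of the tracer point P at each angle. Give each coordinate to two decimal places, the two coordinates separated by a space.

A=(0,0), D=(7.00,0)
θ=62°: B = A + 4.00·(cos62°, sin62°) = (1.8779, 3.5318)
θ=62°: |BD| = 6.2217
θ=62°: circle(B,10.00) ∩ circle(D,5.00): a=9.1381, h=4.0613
θ=62°:   candidates: C₊=(11.7064,1.6880) cross=25.268; C₋=(7.0956,-4.9991) cross=-25.268
θ=62°:   branch - wants cross < 0 → take C=(7.0956,-4.9991) (cross=-25.268)
θ=62°: ex = (C−B)/|BC| = (0.5218,-0.8531); ey = (0.8531,0.5218)
θ=62°: P = B + -2.16·ex + 3.36·ey = (3.6172,7.1276)
θ=120°: B = A + 4.00·(cos120°, sin120°) = (-2.0000, 3.4641)
θ=120°: |BD| = 9.6437
θ=120°: circle(B,10.00) ∩ circle(D,5.00): a=8.7104, h=4.9121
θ=120°:   candidates: C₊=(7.8935,4.9195) cross=47.371; C₋=(4.3645,-4.2490) cross=-47.371
θ=120°:   branch - wants cross < 0 → take C=(4.3645,-4.2490) (cross=-47.371)
θ=120°: ex = (C−B)/|BC| = (0.6365,-0.7713); ey = (0.7713,0.6365)
θ=120°: P = B + -2.16·ex + 3.36·ey = (-0.7831,7.2686)
θ=179°: B = A + 4.00·(cos179°, sin179°) = (-3.9994, 0.0698)
θ=179°: |BD| = 10.9996
θ=179°: circle(B,10.00) ∩ circle(D,5.00): a=8.9090, h=4.5420
θ=179°:   candidates: C₊=(4.9383,4.5551) cross=49.960; C₋=(4.8806,-4.5286) cross=-49.960
θ=179°:   branch - wants cross < 0 → take C=(4.8806,-4.5286) (cross=-49.960)
θ=179°: ex = (C−B)/|BC| = (0.8880,-0.4598); ey = (0.4598,0.8880)
θ=179°: P = B + -2.16·ex + 3.36·ey = (-4.3724,4.0468)
θ=300°: B = A + 4.00·(cos300°, sin300°) = (2.0000, -3.4641)
θ=300°: |BD| = 6.0828
θ=300°: circle(B,10.00) ∩ circle(D,5.00): a=9.2063, h=3.9043
θ=300°:   candidates: C₊=(7.3441,4.9881) cross=23.749; C₋=(11.7910,-1.4304) cross=-23.749
θ=300°:   branch - wants cross < 0 → take C=(11.7910,-1.4304) (cross=-23.749)
θ=300°: ex = (C−B)/|BC| = (0.9791,0.2034); ey = (-0.2034,0.9791)
θ=300°: P = B + -2.16·ex + 3.36·ey = (-0.7982,-0.6136)

θ=62°: 3.62 7.13
θ=120°: -0.78 7.27
θ=179°: -4.37 4.05
θ=300°: -0.80 -0.61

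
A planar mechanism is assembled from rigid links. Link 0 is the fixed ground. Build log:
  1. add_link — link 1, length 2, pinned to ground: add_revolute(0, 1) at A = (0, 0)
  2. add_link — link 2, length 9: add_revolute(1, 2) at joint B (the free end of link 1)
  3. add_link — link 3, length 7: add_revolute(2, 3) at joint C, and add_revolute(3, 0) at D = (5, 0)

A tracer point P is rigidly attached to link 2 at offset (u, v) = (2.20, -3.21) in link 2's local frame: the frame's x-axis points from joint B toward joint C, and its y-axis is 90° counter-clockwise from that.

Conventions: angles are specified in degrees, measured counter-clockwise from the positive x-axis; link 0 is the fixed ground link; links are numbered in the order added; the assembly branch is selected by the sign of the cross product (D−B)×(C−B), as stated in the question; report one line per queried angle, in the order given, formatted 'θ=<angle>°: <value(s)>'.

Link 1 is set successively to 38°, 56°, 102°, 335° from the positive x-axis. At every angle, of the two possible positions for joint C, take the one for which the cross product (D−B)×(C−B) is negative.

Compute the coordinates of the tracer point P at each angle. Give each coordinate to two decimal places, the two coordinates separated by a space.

A=(0,0), D=(5.00,0)
θ=38°: B = A + 2.00·(cos38°, sin38°) = (1.5760, 1.2313)
θ=38°: |BD| = 3.6387
θ=38°: circle(B,9.00) ∩ circle(D,7.00): a=6.2166, h=6.5080
θ=38°:   candidates: C₊=(9.6281,5.2517) cross=23.680; C₋=(5.2235,-6.9964) cross=-23.680
θ=38°:   branch - wants cross < 0 → take C=(5.2235,-6.9964) (cross=-23.680)
θ=38°: ex = (C−B)/|BC| = (0.4053,-0.9142); ey = (0.9142,0.4053)
θ=38°: P = B + 2.20·ex + -3.21·ey = (-0.4669,-2.0808)
θ=56°: B = A + 2.00·(cos56°, sin56°) = (1.1184, 1.6581)
θ=56°: |BD| = 4.2209
θ=56°: circle(B,9.00) ∩ circle(D,7.00): a=5.9011, h=6.7954
θ=56°:   candidates: C₊=(9.2145,5.5891) cross=28.683; C₋=(3.8757,-6.9091) cross=-28.683
θ=56°:   branch - wants cross < 0 → take C=(3.8757,-6.9091) (cross=-28.683)
θ=56°: ex = (C−B)/|BC| = (0.3064,-0.9519); ey = (0.9519,0.3064)
θ=56°: P = B + 2.20·ex + -3.21·ey = (-1.2632,-1.4196)
θ=102°: B = A + 2.00·(cos102°, sin102°) = (-0.4158, 1.9563)
θ=102°: |BD| = 5.7583
θ=102°: circle(B,9.00) ∩ circle(D,7.00): a=5.6577, h=6.9993
θ=102°:   candidates: C₊=(7.2833,6.6171) cross=40.304; C₋=(2.5275,-6.5488) cross=-40.304
θ=102°:   branch - wants cross < 0 → take C=(2.5275,-6.5488) (cross=-40.304)
θ=102°: ex = (C−B)/|BC| = (0.3270,-0.9450); ey = (0.9450,0.3270)
θ=102°: P = B + 2.20·ex + -3.21·ey = (-2.7298,-1.1725)
θ=335°: B = A + 2.00·(cos335°, sin335°) = (1.8126, -0.8452)
θ=335°: |BD| = 3.2976
θ=335°: circle(B,9.00) ∩ circle(D,7.00): a=6.5009, h=6.2241
θ=335°:   candidates: C₊=(6.5009,6.8372) cross=20.524; C₋=(9.6917,-5.1950) cross=-20.524
θ=335°:   branch - wants cross < 0 → take C=(9.6917,-5.1950) (cross=-20.524)
θ=335°: ex = (C−B)/|BC| = (0.8754,-0.4833); ey = (0.4833,0.8754)
θ=335°: P = B + 2.20·ex + -3.21·ey = (2.1872,-4.7187)

θ=38°: -0.47 -2.08
θ=56°: -1.26 -1.42
θ=102°: -2.73 -1.17
θ=335°: 2.19 -4.72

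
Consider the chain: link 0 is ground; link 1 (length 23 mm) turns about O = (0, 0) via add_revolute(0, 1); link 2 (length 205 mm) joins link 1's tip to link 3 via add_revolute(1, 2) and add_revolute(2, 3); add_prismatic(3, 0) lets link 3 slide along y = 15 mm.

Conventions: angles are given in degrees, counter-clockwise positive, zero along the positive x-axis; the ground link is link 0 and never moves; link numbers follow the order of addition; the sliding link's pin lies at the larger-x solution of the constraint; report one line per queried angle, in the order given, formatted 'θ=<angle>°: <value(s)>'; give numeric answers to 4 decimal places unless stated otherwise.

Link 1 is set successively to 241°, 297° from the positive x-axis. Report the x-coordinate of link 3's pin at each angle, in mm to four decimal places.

geometry: r = 23 mm, L = 205 mm, e = 15 mm
θ=241°: crank pin P = (r cos θ, r sin θ) = (-11.150621, -20.116253)
θ=241°: h = r sin θ − e = -20.116253 − 15 = -35.116253
θ=241°: x = r cos θ + √(L² − h²) = -11.150621 + 201.969920 = 190.819299
θ=297°: crank pin P = (r cos θ, r sin θ) = (10.441781, -20.493150)
θ=297°: h = r sin θ − e = -20.493150 − 15 = -35.493150
θ=297°: x = r cos θ + √(L² − h²) = 10.441781 + 201.904027 = 212.345809

θ=241°: 190.8193
θ=297°: 212.3458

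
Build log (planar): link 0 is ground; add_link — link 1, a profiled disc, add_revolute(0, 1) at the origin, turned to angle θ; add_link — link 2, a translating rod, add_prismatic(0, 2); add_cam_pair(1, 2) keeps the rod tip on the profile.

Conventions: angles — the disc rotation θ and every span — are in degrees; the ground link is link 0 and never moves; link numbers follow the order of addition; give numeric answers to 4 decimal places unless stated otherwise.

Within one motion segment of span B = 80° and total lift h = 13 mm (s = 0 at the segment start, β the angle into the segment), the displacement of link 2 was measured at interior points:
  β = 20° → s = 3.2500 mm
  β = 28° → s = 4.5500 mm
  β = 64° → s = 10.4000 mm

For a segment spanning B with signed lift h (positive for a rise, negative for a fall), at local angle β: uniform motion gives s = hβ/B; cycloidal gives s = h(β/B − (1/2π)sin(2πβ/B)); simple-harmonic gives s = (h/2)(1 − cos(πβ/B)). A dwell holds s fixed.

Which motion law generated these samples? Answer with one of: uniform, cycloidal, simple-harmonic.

candidates at β/B = r: uniform s = h·r (linear in β); cycloidal s = h·(r − sin(2πr)/(2π)); simple-harmonic s = (h/2)(1 − cos(πr))
β=20°: printed 3.2500 | uniform 3.2500, cycloidal 1.1810, simple-harmonic 1.9038
β=28°: printed 4.5500 | uniform 4.5500, cycloidal 2.8761, simple-harmonic 3.5491
β=64°: printed 10.4000 | uniform 10.4000, cycloidal 12.3677, simple-harmonic 11.7586
only one law matches every sample → uniform

uniform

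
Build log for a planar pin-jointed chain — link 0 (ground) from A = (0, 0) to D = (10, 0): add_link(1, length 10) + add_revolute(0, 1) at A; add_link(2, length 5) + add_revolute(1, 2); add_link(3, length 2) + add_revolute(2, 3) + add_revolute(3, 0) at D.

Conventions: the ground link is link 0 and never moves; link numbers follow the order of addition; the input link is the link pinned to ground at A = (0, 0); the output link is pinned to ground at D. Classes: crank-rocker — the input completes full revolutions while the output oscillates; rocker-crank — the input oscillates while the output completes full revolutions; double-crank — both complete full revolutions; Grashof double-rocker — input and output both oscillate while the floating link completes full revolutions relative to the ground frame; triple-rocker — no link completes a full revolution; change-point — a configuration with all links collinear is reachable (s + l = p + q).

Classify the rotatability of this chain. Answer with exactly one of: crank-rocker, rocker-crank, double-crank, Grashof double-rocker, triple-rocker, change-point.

lengths: ground=10, input=10, coupler=5, output=2
sorted: s=2 (shortest), l=10 (longest), p+q=15
s + l = 12 vs p + q = 15
s + l < p + q (Grashof) with shortest = output link → rocker-crank

rocker-crank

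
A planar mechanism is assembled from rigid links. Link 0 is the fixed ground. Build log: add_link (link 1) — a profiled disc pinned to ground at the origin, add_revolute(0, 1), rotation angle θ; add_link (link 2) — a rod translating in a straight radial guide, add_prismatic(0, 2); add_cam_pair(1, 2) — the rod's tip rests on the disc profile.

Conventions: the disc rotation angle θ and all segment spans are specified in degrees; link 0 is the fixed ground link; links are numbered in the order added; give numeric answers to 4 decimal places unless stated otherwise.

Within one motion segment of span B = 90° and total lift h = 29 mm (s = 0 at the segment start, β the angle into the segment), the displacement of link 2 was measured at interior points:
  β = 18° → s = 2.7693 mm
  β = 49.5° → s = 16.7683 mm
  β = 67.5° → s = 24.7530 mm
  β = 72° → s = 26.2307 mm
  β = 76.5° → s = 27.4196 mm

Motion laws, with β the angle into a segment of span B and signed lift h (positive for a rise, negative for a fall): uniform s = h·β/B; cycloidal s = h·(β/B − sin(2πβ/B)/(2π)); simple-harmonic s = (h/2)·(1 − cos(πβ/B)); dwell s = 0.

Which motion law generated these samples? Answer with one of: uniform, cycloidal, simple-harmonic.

candidates at β/B = r: uniform s = h·r (linear in β); cycloidal s = h·(r − sin(2πr)/(2π)); simple-harmonic s = (h/2)(1 − cos(πr))
β=18°: printed 2.7693 | uniform 5.8000, cycloidal 1.4104, simple-harmonic 2.7693
β=49.5°: printed 16.7683 | uniform 15.9500, cycloidal 17.3763, simple-harmonic 16.7683
β=67.5°: printed 24.7530 | uniform 21.7500, cycloidal 26.3655, simple-harmonic 24.7530
β=72°: printed 26.2307 | uniform 23.2000, cycloidal 27.5896, simple-harmonic 26.2307
β=76.5°: printed 27.4196 | uniform 24.6500, cycloidal 28.3840, simple-harmonic 27.4196
only one law matches every sample → simple-harmonic

simple-harmonic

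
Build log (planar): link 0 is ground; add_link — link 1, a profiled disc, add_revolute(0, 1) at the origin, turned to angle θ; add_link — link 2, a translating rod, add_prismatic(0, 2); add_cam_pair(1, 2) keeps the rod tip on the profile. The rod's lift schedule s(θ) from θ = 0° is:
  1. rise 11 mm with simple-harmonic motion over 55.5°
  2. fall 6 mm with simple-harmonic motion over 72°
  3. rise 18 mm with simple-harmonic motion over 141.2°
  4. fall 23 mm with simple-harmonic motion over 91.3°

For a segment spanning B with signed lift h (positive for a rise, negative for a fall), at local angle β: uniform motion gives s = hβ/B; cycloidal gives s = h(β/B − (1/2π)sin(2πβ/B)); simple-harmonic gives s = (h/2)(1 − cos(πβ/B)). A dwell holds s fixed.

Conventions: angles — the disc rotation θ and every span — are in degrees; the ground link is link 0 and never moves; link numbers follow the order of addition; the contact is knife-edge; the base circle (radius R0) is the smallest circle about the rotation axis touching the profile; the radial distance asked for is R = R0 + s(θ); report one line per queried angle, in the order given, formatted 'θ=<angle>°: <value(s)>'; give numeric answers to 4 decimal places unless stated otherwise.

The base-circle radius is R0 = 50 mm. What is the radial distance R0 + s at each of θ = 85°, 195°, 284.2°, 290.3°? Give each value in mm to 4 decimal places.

seg 1 [0°–55.5°] simple-harmonic, h=11: full span → s += 11 → s = 11.0000
seg 2 [55.5°–127.5°] simple-harmonic, h=-6: θ=85° here. β=29.5, B=72. -6/2·(1 − cos(π·0.4097)) = -2.1605 → s = 8.8395
seg 2 [55.5°–127.5°] simple-harmonic, h=-6: full span → s += -6 → s = 5.0000
seg 3 [127.5°–268.7°] simple-harmonic, h=18: θ=195° here. β=67.5, B=141.2. 18/2·(1 − cos(π·0.4780)) = 8.3797 → s = 13.3797
seg 3 [127.5°–268.7°] simple-harmonic, h=18: full span → s += 18 → s = 23.0000
seg 4 [268.7°–360°] simple-harmonic, h=-23: θ=284.2° here. β=15.5, B=91.3. -23/2·(1 − cos(π·0.1698)) = -1.5972 → s = 21.4028
seg 4 [268.7°–360°] simple-harmonic, h=-23: θ=290.3° here. β=21.6, B=91.3. -23/2·(1 − cos(π·0.2366)) = -3.0328 → s = 19.9672
θ=85°: R = R0 + s = 50 + 8.8395 = 58.8395
θ=195°: R = R0 + s = 50 + 13.3797 = 63.3797
θ=284.2°: R = R0 + s = 50 + 21.4028 = 71.4028
θ=290.3°: R = R0 + s = 50 + 19.9672 = 69.9672

θ=85°: 58.8395
θ=195°: 63.3797
θ=284.2°: 71.4028
θ=290.3°: 69.9672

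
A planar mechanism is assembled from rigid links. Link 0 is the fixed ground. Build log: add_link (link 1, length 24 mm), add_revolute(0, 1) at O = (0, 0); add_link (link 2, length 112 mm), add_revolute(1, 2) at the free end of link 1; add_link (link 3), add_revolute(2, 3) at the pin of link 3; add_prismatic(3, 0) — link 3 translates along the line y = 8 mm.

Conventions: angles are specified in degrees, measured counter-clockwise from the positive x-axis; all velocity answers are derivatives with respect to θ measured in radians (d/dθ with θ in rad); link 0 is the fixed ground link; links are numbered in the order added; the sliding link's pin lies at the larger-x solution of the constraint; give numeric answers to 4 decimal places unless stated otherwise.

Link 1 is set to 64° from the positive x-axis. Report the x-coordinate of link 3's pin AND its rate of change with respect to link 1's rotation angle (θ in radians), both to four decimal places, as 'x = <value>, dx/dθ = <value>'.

geometry: r = 24 mm, L = 112 mm, e = 8 mm
crank pin P = (r cos θ, r sin θ) = (10.520908, 21.571057)
h = r sin θ − e = 21.571057 − 8 = 13.571057
x = r cos θ + √(L² − h²) = 10.520908 + 111.174756 = 121.695664
dx/dθ = −r sin θ − h·r cos θ/√(L² − h²) (θ in radians; h = 13.571057) = -22.855340

x = 121.6957, dx/dθ = -22.8553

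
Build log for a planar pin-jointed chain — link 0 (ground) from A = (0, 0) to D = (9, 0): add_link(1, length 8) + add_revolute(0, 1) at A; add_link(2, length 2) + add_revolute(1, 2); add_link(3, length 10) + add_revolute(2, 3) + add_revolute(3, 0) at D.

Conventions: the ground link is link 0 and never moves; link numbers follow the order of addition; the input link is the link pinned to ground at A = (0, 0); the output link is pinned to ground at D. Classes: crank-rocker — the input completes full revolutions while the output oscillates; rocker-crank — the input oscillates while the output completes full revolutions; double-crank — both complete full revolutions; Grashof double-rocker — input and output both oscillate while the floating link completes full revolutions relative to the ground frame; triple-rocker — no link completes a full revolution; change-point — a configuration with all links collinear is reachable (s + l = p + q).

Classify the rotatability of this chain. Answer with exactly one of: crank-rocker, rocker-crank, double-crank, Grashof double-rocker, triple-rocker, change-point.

lengths: ground=9, input=8, coupler=2, output=10
sorted: s=2 (shortest), l=10 (longest), p+q=17
s + l = 12 vs p + q = 17
s + l < p + q (Grashof) with shortest = coupler link → Grashof double-rocker

Grashof double-rocker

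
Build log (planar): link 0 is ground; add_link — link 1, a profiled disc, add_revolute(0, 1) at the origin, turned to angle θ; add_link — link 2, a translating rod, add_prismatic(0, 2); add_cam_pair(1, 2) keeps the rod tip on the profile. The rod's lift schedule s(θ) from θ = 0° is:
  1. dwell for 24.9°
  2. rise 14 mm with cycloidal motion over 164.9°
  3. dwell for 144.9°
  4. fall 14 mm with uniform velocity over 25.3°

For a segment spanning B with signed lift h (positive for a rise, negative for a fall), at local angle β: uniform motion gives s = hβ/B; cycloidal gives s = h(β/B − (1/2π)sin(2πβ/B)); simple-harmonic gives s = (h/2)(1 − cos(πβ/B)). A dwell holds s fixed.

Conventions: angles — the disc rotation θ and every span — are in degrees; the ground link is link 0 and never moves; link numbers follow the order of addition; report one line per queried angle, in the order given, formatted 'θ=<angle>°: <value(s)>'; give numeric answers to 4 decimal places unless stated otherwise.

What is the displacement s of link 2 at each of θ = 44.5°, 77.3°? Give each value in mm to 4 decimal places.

seg 1 [0°–24.9°] dwell: s stays 0.0000
seg 2 [24.9°–189.8°] cycloidal, h=14: θ=44.5° here. β=19.6, B=164.9. 14·(0.1189 − sin(2π·0.1189)/(2π)) = 0.1504 → s = 0.1504
seg 2 [24.9°–189.8°] cycloidal, h=14: θ=77.3° here. β=52.4, B=164.9. 14·(0.3178 − sin(2π·0.3178)/(2π)) = 2.4195 → s = 2.4195

θ=44.5°: 0.1504
θ=77.3°: 2.4195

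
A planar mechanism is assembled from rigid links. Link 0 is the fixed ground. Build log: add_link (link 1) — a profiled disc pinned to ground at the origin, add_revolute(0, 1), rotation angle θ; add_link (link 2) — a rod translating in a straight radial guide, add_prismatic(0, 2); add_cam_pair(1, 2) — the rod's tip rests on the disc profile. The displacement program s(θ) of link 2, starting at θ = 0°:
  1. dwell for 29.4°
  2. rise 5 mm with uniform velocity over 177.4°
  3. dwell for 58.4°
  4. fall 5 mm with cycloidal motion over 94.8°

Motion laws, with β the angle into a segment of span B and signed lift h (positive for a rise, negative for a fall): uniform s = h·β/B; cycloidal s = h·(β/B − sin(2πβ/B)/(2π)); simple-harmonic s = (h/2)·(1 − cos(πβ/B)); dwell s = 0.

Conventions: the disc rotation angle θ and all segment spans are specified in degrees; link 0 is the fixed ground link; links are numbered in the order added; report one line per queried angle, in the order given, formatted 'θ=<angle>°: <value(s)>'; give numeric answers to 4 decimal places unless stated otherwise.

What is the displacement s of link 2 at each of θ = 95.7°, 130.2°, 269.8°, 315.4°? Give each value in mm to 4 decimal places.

seg 1 [0°–29.4°] dwell: s stays 0.0000
seg 2 [29.4°–206.8°] uniform, h=5: θ=95.7° here. β=66.3, B=177.4. 5·66.3/177.4 = 1.8687 → s = 1.8687
seg 2 [29.4°–206.8°] uniform, h=5: θ=130.2° here. β=100.8, B=177.4. 5·100.8/177.4 = 2.8410 → s = 2.8410
seg 2 [29.4°–206.8°] uniform, h=5: full span → s += 5 → s = 5.0000
seg 3 [206.8°–265.2°] dwell: s stays 5.0000
seg 4 [265.2°–360°] cycloidal, h=-5: θ=269.8° here. β=4.6, B=94.8. -5·(0.0485 − sin(2π·0.0485)/(2π)) = -0.0037 → s = 4.9963
seg 4 [265.2°–360°] cycloidal, h=-5: θ=315.4° here. β=50.2, B=94.8. -5·(0.5295 − sin(2π·0.5295)/(2π)) = -2.7945 → s = 2.2055

θ=95.7°: 1.8687
θ=130.2°: 2.8410
θ=269.8°: 4.9963
θ=315.4°: 2.2055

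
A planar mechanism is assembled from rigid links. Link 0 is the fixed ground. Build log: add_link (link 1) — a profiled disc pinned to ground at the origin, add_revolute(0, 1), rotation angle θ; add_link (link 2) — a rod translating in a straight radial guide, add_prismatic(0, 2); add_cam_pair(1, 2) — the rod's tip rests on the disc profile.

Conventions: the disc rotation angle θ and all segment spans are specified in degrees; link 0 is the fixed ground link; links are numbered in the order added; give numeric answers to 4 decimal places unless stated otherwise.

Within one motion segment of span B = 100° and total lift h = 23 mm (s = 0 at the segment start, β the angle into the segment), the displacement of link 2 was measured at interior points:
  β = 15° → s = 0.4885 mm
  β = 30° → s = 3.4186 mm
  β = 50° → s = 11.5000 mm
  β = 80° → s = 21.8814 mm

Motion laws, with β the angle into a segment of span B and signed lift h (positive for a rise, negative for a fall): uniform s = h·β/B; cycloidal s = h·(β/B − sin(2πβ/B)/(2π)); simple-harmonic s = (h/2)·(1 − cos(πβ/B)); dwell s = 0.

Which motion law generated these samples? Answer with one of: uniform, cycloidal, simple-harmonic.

candidates at β/B = r: uniform s = h·r (linear in β); cycloidal s = h·(r − sin(2πr)/(2π)); simple-harmonic s = (h/2)(1 − cos(πr))
β=15°: printed 0.4885 | uniform 3.4500, cycloidal 0.4885, simple-harmonic 1.2534
β=30°: printed 3.4186 | uniform 6.9000, cycloidal 3.4186, simple-harmonic 4.7405
β=50°: printed 11.5000 | uniform 11.5000, cycloidal 11.5000, simple-harmonic 11.5000
β=80°: printed 21.8814 | uniform 18.4000, cycloidal 21.8814, simple-harmonic 20.8037
only one law matches every sample → cycloidal

cycloidal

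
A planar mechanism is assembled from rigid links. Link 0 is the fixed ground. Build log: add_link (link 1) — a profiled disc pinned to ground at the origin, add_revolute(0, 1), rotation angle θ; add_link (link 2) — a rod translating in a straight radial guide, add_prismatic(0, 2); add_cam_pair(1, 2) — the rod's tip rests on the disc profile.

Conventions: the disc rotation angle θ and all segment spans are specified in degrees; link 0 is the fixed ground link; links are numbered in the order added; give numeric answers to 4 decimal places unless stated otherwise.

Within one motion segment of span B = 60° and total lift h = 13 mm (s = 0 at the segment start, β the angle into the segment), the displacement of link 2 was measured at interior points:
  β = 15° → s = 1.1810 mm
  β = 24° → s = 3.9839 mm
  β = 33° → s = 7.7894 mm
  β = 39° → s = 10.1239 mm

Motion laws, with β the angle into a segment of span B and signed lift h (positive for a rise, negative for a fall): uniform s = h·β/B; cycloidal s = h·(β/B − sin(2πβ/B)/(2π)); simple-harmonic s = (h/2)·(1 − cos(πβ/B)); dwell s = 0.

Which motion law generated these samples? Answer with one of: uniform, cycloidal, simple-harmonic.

candidates at β/B = r: uniform s = h·r (linear in β); cycloidal s = h·(r − sin(2πr)/(2π)); simple-harmonic s = (h/2)(1 − cos(πr))
β=15°: printed 1.1810 | uniform 3.2500, cycloidal 1.1810, simple-harmonic 1.9038
β=24°: printed 3.9839 | uniform 5.2000, cycloidal 3.9839, simple-harmonic 4.4914
β=33°: printed 7.7894 | uniform 7.1500, cycloidal 7.7894, simple-harmonic 7.5168
β=39°: printed 10.1239 | uniform 8.4500, cycloidal 10.1239, simple-harmonic 9.4509
only one law matches every sample → cycloidal

cycloidal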